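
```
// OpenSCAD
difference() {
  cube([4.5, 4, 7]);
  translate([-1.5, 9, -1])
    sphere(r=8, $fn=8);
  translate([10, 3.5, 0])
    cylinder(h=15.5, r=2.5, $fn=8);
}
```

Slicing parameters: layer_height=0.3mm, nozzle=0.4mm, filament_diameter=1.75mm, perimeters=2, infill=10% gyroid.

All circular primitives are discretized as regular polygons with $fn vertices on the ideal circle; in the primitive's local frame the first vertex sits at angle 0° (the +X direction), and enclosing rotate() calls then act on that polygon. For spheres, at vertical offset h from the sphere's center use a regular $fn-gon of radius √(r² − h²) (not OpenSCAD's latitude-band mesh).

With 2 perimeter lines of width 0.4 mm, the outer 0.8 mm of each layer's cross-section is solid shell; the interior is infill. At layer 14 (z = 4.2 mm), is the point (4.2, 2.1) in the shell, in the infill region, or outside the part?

At z = 4.2 mm: the cube is present — its section is the full 4.5×4 rectangle; the sphere at (-1.5, 9): section is a regular 8-gon, circumradius = √(r²−h²) = √(8²−5.2²) = 6.079; the cylinder at (10, 3.5): section is a regular 8-gon, circumradius r=2.5; After the difference (first − rest): starting from the 4.5×4 cube, the r=8 sphere at (-1.5, 9) partially overlaps it — only the 0.25 mm² overlap (of its 104.54 mm²) is removed, clipping the outline; the r=2.5 cylinder at (10, 3.5) misses the remaining region (no effect) — 1 connected region. Overall, the cross-section is a single solid region. The nearest boundary edge runs (4.50, 4.00)→(4.50, 0.00); distance from the point to it = 0.30 mm. The point is inside the cross-section, 0.30 mm from the nearest boundary — within the 0.8 mm shell band (2 × 0.4).

shell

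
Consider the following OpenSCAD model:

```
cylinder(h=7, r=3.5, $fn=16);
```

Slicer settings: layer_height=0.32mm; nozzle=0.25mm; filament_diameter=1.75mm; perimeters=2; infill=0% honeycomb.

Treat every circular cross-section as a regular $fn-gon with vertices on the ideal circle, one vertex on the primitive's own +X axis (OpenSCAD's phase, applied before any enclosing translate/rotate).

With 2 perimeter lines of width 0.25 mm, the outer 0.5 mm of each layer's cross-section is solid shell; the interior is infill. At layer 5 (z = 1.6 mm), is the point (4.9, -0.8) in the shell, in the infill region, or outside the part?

outside

At z = 1.6 mm: the r=3.5 cylinder gives a regular 16-gon of circumradius 3.5 (constant along its height). Overall, the cross-section is a single solid region. The nearest boundary edge runs (3.23, -1.34)→(3.50, 0.00); distance from the point to it = 1.53 mm. The point is not inside any of the regions above, so it lies outside the cross-section (1.53 mm from the nearest boundary).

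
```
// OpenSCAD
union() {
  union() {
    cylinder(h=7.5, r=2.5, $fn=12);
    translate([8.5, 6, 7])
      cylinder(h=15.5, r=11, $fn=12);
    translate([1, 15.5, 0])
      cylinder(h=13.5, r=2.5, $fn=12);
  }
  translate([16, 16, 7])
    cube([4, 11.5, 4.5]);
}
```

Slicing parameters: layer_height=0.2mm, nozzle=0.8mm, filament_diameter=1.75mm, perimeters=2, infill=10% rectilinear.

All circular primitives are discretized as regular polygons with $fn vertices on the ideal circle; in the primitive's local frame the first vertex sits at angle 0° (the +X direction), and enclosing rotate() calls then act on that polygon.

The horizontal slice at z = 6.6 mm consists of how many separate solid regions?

2

At z = 6.6 mm: the r=2.5 cylinder gives a regular 12-gon of circumradius 2.5 (constant along its height); the cylinder at (8.5, 6) does not reach this height (z outside [7, 22.5]); the cylinder at (1, 15.5): section is a regular 12-gon, circumradius r=2.5; Taking the union: the 2 present regions are separate (no shared area or edge), so areas and boundary lengths simply add and each stays a separate island — 2 connected regions; the cube at (16, 16) does not reach this height (z outside [7, 11.5]); Taking the union: only that combined region is present, so the union is just that shape — 2 connected regions. The result has 2 disconnected regions.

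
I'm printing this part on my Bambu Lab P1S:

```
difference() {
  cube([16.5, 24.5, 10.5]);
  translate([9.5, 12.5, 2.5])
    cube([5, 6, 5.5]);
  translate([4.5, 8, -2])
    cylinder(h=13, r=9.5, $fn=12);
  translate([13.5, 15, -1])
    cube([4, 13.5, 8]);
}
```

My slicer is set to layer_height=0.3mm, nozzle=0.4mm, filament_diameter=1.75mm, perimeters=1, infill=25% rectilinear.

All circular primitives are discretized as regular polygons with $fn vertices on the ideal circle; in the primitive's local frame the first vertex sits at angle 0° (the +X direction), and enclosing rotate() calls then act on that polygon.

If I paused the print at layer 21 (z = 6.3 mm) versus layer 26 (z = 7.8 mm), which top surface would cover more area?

layer 26 (z = 7.8 mm)

Layer 21 (z = 6.3): the cube is present — its section is the full 16.5×24.5 rectangle (area 404.25 mm²); the cube at (9.5, 12.5) (footprint 5×6) is included at this height (area 30.00 mm²); the r=9.5 cylinder at (4.5, 8) gives a regular 12-gon of circumradius 9.5 (constant along its height) (area = (12/2)·9.500²·sin(360°/12) = 270.75 mm²); the 4×13.5 cube at (13.5, 15) contributes its full rectangle (area 54.00 mm²); After the difference (first − rest): starting from the 16.5×24.5 cube (404.25 mm²), the 5×6 cube at (9.5, 12.5) lies wholly inside it (removes its full 30.00 mm² and its 22.00 mm outline becomes a hole wall); the r=9.5 cylinder at (4.5, 8) partially overlaps it — only the 201.26 mm² overlap (of its 270.75 mm²) is removed, clipping the outline; the 4×13.5 cube at (13.5, 15) partially overlaps it — only the 25.00 mm² overlap (of its 54.00 mm²) is removed, clipping the outline — area = 147.99 mm². So its area = 147.99 mm². Layer 26 (z = 7.8): the cube is present — its section is the full 16.5×24.5 rectangle (area 404.25 mm²); the cube at (9.5, 12.5) is present — its section is the full 5×6 rectangle (area 30.00 mm²); the cylinder at (4.5, 8): section is a regular 12-gon, circumradius r=9.5 (area = (12/2)·9.500²·sin(360°/12) = 270.75 mm²); the cube at (13.5, 15) is not intersected at this z (z outside [-1, 7]); Subtracting the remaining from the first: starting from the 16.5×24.5 cube (404.25 mm²), the 5×6 cube at (9.5, 12.5) lies wholly inside it (removes its full 30.00 mm² and its 22.00 mm outline becomes a hole wall); the r=9.5 cylinder at (4.5, 8) partially overlaps it — only the 201.26 mm² overlap (of its 270.75 mm²) is removed, clipping the outline — area = 172.99 mm². So its area = 172.99 mm². Layer 26 is larger (172.99 vs 147.99 mm²).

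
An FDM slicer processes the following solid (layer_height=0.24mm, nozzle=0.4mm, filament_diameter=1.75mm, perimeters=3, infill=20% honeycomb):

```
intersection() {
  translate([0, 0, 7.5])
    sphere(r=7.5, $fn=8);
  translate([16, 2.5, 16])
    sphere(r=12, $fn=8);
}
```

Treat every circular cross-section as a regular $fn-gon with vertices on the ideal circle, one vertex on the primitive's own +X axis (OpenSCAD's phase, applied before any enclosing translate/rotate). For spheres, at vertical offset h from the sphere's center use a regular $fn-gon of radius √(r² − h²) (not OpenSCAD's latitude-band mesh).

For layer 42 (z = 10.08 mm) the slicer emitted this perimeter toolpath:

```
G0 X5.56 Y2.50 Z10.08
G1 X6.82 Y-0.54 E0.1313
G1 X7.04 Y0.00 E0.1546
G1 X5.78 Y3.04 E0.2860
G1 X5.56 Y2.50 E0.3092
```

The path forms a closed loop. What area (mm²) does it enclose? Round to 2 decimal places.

1.35 mm²

Apply the shoelace formula to the sequence of (X, Y) vertices; enclosed area = 1.35 mm².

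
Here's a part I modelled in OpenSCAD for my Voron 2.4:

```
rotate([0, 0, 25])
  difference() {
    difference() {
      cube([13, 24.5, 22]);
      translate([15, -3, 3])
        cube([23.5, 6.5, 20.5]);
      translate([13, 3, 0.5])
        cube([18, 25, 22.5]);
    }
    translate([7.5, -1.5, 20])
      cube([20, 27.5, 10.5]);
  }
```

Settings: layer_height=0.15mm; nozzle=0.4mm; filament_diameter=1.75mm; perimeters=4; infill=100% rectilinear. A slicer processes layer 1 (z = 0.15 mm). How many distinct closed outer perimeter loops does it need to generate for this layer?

At z = 0.15 mm: the cube is present — its section is the full 13×24.5 rectangle; the cube at (15, -3) is not intersected at this z (z outside [3, 23.5]); the cube at (13, 3) is not intersected at this z (z outside [0.5, 23]); After the difference (first − rest): none of the subtracted shapes is present at this height, so the 13×24.5 cube is unchanged — 1 connected region; the cube at (7.5, -1.5) does not reach this height (z outside [20, 30.5]); Taking the first minus the rest: none of the subtracted shapes is present at this height, so that combined region is unchanged — 1 connected region; (rotated 25° about Z; rotation is an isometry so areas/perimeters/island counts are preserved). The result has 1 disconnected region.

1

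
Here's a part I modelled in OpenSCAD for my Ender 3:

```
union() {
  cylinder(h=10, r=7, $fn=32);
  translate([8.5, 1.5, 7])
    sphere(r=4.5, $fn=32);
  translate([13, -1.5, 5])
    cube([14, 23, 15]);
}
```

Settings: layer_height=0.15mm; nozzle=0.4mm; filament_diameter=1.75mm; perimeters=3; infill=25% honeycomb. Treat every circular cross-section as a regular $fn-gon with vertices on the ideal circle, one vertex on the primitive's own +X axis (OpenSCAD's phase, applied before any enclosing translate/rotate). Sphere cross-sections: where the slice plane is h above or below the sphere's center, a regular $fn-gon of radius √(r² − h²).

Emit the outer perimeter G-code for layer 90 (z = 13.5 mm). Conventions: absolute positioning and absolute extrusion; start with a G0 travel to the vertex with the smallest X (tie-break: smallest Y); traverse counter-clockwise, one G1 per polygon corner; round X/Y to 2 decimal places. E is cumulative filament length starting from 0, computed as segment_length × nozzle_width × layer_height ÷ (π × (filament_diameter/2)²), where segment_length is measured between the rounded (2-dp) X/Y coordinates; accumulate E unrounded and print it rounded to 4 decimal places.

G0 X13.00 Y-1.50 Z13.50
G1 X27.00 Y-1.50 E0.3492
G1 X27.00 Y21.50 E0.9230
G1 X13.00 Y21.50 E1.2722
G1 X13.00 Y-1.50 E1.8459

At z = 13.5 mm: the cylinder does not reach this height (z outside [0, 10]); the sphere at (8.5, 1.5) is absent (|z−center|=6.500 > r=4.5); the cube at (13, -1.5) (footprint 14×23) is included at this height; Taking the union: only the 14×23 cube at (13, -1.5) is present, so the union is just that shape — 1 connected region. The outline is a single polygon with 4 vertices. Extrusion per mm of travel: 0.4 × 0.15 / (π × 0.875²) = 0.024945. Accumulating E over each segment gives final E = 1.8459.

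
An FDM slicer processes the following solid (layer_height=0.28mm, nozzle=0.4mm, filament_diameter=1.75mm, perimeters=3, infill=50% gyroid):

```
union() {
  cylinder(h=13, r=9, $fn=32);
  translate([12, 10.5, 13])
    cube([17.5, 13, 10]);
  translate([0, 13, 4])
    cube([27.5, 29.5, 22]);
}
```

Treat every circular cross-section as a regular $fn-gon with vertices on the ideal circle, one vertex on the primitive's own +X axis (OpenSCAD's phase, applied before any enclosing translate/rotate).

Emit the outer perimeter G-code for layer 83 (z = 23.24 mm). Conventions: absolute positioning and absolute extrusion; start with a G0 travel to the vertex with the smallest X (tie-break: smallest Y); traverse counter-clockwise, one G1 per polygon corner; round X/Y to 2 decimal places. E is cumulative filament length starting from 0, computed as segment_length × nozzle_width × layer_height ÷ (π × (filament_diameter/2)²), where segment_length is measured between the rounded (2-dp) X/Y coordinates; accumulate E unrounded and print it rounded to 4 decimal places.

At z = 23.24 mm: the cylinder is absent (z outside [0, 13]); the cube at (12, 10.5) does not reach this height (z outside [13, 23]); the 27.5×29.5 cube at (0, 13) contributes its full rectangle; Taking the union: only the 27.5×29.5 cube at (0, 13) is present, so the union is just that shape — 1 connected region. The outline is a single polygon with 4 vertices. Extrusion per mm of travel: 0.4 × 0.28 / (π × 0.875²) = 0.046564. Accumulating E over each segment gives final E = 5.3083.

G0 X0.00 Y13.00 Z23.24
G1 X27.50 Y13.00 E1.2805
G1 X27.50 Y42.50 E2.6542
G1 X0.00 Y42.50 E3.9347
G1 X0.00 Y13.00 E5.3083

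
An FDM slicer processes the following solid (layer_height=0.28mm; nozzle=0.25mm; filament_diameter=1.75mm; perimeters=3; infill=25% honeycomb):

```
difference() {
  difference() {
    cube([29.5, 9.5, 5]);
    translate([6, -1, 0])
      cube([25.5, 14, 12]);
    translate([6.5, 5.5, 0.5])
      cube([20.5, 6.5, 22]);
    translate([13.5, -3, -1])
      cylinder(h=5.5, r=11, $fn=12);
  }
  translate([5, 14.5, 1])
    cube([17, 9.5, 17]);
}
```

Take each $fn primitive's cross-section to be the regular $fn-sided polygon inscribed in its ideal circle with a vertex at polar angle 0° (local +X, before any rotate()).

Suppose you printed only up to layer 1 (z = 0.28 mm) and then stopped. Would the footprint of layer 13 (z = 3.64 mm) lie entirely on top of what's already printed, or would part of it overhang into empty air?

entirely on top

Compare the two slices. At z = 0.28: the 29.5×9.5 cube contributes its full rectangle (area 280.25 mm²); the cube at (6, -1) (footprint 25.5×14) is included at this height (area 357.00 mm²); the cube at (6.5, 5.5) does not reach this height (z outside [0.5, 22.5]); the cylinder at (13.5, -3): section is a regular 12-gon, circumradius r=11 (area = (12/2)·11.000²·sin(360°/12) = 363.00 mm²); After the difference (first − rest): starting from the 29.5×9.5 cube (280.25 mm²), the 25.5×14 cube at (6, -1) partially overlaps it — only the 223.25 mm² overlap (of its 357.00 mm²) is removed, clipping the outline; the r=11 cylinder at (13.5, -3) partially overlaps it — only the 7.96 mm² overlap (of its 363.00 mm²) is removed, clipping the outline — area = 49.04 mm²; the cube at (5, 14.5) is absent (z outside [1, 18]); Taking the first minus the rest: none of the subtracted shapes is present at this height, so that combined region is unchanged — area = 49.04 mm². At z = 3.64: the cube (footprint 29.5×9.5) is included at this height (area 280.25 mm²); the cube at (6, -1) is present — its section is the full 25.5×14 rectangle (area 357.00 mm²); the 20.5×6.5 cube at (6.5, 5.5) contributes its full rectangle (area 133.25 mm²); the r=11 cylinder at (13.5, -3) gives a regular 12-gon of circumradius 11 (constant along its height) (area = (12/2)·11.000²·sin(360°/12) = 363.00 mm²); After the difference (first − rest): starting from the 29.5×9.5 cube (280.25 mm²), the 25.5×14 cube at (6, -1) partially overlaps it — only the 223.25 mm² overlap (of its 357.00 mm²) is removed, clipping the outline; the 20.5×6.5 cube at (6.5, 5.5) misses the remaining region (no effect); the r=11 cylinder at (13.5, -3) partially overlaps it — only the 7.96 mm² overlap (of its 363.00 mm²) is removed, clipping the outline — area = 49.04 mm²; the cube at (5, 14.5) is present — its section is the full 17×9.5 rectangle (area 161.50 mm²); Subtracting the remaining from the first: starting from the result so far (49.04 mm²), the 17×9.5 cube at (5, 14.5) misses the remaining region (no effect) — area = 49.04 mm². Checking containment: the cross-section at z = 3.64 is a subset of the cross-section at z = 0.28.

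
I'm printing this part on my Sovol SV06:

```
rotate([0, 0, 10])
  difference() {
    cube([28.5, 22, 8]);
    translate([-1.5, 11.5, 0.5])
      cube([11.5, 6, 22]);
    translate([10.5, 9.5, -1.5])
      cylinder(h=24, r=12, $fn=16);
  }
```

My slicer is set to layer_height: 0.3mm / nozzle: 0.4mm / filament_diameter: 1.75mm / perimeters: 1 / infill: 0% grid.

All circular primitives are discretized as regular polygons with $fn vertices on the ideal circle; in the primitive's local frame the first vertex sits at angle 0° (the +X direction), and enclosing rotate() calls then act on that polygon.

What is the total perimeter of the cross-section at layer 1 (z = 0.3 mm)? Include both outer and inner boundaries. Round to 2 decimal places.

At z = 0.3 mm: the cube is present — its section is the full 28.5×22 rectangle (perimeter 101.00 mm); the cube at (-1.5, 11.5) is not intersected at this z (z outside [0.5, 22.5]); the r=12 cylinder at (10.5, 9.5) contributes a regular 16-gon of circumradius 12 (perimeter = 2·16·12.000·sin(180°/16) = 74.91 mm); Subtracting the remaining from the first: starting from the 28.5×22 cube, the r=12 cylinder at (10.5, 9.5) partially overlaps it — only the 408.22 mm² overlap (of its 440.85 mm²) is removed, clipping the outline — boundary = 124.49 mm; (rotated 10° about Z; rotation is an isometry so areas/perimeters/island counts are preserved). Overall, the cross-section has 2 separate islands. Total boundary length (outer) = 124.49 mm.

124.49 mm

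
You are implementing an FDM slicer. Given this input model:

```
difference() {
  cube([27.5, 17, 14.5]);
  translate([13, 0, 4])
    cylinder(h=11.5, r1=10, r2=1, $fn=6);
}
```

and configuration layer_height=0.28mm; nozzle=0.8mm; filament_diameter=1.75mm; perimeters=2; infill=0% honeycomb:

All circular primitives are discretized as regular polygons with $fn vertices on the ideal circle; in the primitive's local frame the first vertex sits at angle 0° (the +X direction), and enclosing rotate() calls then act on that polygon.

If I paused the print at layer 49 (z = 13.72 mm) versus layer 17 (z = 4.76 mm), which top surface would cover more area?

layer 49 (z = 13.72 mm)

Layer 49 (z = 13.72): the 27.5×17 cube contributes its full rectangle (area 467.50 mm²); the cone at (13, 0) contributes a regular 6-gon of circumradius 2.393 (interpolated between r1=10 and r2=1 at t=0.845) (area = (6/2)·2.393²·sin(360°/6) = 14.88 mm²); After the difference (first − rest): starting from the 27.5×17 cube (467.50 mm²), the cone at (13, 0) partially overlaps it — only the 7.44 mm² overlap (of its 14.88 mm²) is removed, clipping the outline — area = 460.06 mm². So its area = 460.06 mm². Layer 17 (z = 4.76): the cube (footprint 27.5×17) is included at this height (area 467.50 mm²); the cone at (13, 0): at t=0.066 of its height the radius interpolates to r₁+(r₂−r₁)t = 9.405, giving a regular 6-gon of that circumradius (area = (6/2)·9.405²·sin(360°/6) = 229.82 mm²); Subtracting the remaining from the first: starting from the 27.5×17 cube (467.50 mm²), the cone at (13, 0) partially overlaps it — only the 114.91 mm² overlap (of its 229.82 mm²) is removed, clipping the outline — area = 352.59 mm². So its area = 352.59 mm². Layer 49 is larger (460.06 vs 352.59 mm²).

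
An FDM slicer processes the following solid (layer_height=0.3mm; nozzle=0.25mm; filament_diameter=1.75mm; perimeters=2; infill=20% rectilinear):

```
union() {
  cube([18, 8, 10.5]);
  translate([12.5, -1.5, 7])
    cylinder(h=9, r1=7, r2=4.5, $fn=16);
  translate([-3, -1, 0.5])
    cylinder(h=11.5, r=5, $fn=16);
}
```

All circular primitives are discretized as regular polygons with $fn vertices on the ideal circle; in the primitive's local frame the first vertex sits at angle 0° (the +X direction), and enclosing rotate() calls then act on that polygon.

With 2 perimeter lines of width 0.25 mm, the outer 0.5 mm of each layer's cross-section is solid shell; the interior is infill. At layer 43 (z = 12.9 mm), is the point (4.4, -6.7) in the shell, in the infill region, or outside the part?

At z = 12.9 mm: the cube does not reach this height (z outside [0, 10.5]); the cone at (12.5, -1.5): at t=0.656 of its height the radius interpolates to r₁+(r₂−r₁)t = 5.361, giving a regular 16-gon of that circumradius; the cylinder at (-3, -1) is not intersected at this z (z outside [0.5, 12]); Taking the union: only the cone at (12.5, -1.5) is present, so the union is just that shape — 1 connected region. Overall, the cross-section is a single solid region. The nearest boundary edge runs (7.55, -3.55)→(8.71, -5.29); distance from the point to it = 4.37 mm. The point is not inside any of the regions above, so it lies outside the cross-section (4.37 mm from the nearest boundary).

outside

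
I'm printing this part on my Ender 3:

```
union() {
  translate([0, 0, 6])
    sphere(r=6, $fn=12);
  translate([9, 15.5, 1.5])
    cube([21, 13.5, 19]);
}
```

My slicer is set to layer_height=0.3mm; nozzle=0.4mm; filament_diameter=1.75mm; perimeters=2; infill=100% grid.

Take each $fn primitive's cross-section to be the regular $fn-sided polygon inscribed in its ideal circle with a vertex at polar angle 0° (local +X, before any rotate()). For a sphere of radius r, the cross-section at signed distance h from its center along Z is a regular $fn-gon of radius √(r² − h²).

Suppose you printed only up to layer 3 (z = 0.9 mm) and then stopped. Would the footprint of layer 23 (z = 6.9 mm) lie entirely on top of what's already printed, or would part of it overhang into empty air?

part overhangs

Compare the two slices. At z = 0.9: the r=6 sphere slices to a regular 12-gon of circumradius 3.161 (√(r²−h²) with h=5.1 from center) (area = (12/2)·3.161²·sin(360°/12) = 29.97 mm²); the cube at (9, 15.5) does not reach this height (z outside [1.5, 20.5]); Merging all regions: only the r=6 sphere is present, so the union is just that shape — area = 29.97 mm². At z = 6.9: the sphere: section is a regular 12-gon, circumradius = √(r²−h²) = √(6²−0.9²) = 5.932 (area = (12/2)·5.932²·sin(360°/12) = 105.57 mm²); the cube at (9, 15.5) is present — its section is the full 21×13.5 rectangle (area 283.50 mm²); Taking the union: the 2 present regions are separate (no shared area or edge), so areas and boundary lengths simply add and each stays a separate island — area = 389.07 mm². Checking containment: at z = 6.9 the cross-section extends beyond the z = 0.9 cross-section by about 359.10 mm².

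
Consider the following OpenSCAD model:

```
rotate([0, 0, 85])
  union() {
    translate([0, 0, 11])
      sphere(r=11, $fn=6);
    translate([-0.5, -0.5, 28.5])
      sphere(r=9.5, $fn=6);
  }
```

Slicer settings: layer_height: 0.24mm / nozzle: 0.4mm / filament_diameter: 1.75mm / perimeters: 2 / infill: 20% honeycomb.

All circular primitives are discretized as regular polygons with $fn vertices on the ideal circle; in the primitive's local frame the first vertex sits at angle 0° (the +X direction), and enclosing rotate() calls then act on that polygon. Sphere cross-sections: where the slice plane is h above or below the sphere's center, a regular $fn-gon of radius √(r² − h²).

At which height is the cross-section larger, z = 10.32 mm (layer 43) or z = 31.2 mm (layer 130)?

layer 43 (z = 10.32 mm)

Layer 43 (z = 10.32): the sphere: section is a regular 6-gon, circumradius = √(r²−h²) = √(11²−0.68²) = 10.979 (area = (6/2)·10.979²·sin(360°/6) = 313.17 mm²); the sphere at (-0.5, -0.5) does not reach this height (|z−center|=18.180 > r=9.5); Merging all regions: only the r=11 sphere is present, so the union is just that shape — area = 313.17 mm²; (rotated 85° about Z; rotation is an isometry so areas/perimeters/island counts are preserved). So its area = 313.17 mm². Layer 130 (z = 31.2): the sphere is absent (|z−center|=20.200 > r=11); the sphere at (-0.5, -0.5): section is a regular 6-gon, circumradius = √(r²−h²) = √(9.5²−2.7²) = 9.108 (area = (6/2)·9.108²·sin(360°/6) = 215.54 mm²); Taking the union: only the r=9.5 sphere at (-0.5, -0.5) is present, so the union is just that shape — area = 215.54 mm²; (whole slice rotated 85° about Z — lengths, areas and connectivity unchanged). So its area = 215.54 mm². Layer 43 is larger (313.17 vs 215.54 mm²).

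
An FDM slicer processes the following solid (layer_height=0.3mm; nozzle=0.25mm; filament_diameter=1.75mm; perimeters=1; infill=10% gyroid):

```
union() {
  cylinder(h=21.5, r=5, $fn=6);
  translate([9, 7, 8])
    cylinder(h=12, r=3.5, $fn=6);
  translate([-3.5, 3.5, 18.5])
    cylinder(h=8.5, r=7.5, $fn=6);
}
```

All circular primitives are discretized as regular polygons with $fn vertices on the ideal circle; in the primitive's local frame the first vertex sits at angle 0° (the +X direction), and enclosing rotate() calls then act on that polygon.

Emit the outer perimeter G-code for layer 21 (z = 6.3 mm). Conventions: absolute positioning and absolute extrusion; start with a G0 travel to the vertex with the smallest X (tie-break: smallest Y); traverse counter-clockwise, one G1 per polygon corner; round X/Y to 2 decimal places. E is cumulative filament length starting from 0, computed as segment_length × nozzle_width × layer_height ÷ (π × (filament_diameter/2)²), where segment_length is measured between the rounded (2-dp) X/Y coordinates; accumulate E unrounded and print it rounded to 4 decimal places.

At z = 6.3 mm: the r=5 cylinder contributes a regular 6-gon of circumradius 5; the cylinder at (9, 7) is not intersected at this z (z outside [8, 20]); the cylinder at (-3.5, 3.5) is not intersected at this z (z outside [18.5, 27]); Merging all regions: only the r=5 cylinder is present, so the union is just that shape — 1 connected region. The outline is a single polygon with 6 vertices. Extrusion per mm of travel: 0.25 × 0.3 / (π × 0.875²) = 0.031181. Accumulating E over each segment gives final E = 0.9354.

G0 X-5.00 Y0.00 Z6.30
G1 X-2.50 Y-4.33 E0.1559
G1 X2.50 Y-4.33 E0.3118
G1 X5.00 Y0.00 E0.4677
G1 X2.50 Y4.33 E0.6236
G1 X-2.50 Y4.33 E0.7795
G1 X-5.00 Y0.00 E0.9354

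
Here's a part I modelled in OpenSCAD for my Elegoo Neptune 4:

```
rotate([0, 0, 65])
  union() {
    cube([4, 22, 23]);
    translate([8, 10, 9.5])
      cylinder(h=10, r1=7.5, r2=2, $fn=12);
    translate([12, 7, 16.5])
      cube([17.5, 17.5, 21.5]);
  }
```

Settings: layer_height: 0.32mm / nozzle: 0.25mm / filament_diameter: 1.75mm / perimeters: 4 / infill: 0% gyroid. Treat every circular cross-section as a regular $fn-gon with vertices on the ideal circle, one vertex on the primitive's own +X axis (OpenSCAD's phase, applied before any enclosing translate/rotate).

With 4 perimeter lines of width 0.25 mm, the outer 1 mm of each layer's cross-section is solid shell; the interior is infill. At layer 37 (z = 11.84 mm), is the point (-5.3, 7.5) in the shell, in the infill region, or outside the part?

At z = 11.84 mm: the 4×22 cube contributes its full rectangle; the cone at (8, 10): at t=0.234 of its height the radius interpolates to r₁+(r₂−r₁)t = 6.213, giving a regular 12-gon of that circumradius; the cube at (12, 7) does not reach this height (z outside [16.5, 38]); Merging all regions: the regions partially overlap (shared area 13.07 mm²), so overlapping operands fuse into one piece — 1 connected region; (whole slice rotated 65° about Z — lengths, areas and connectivity unchanged). Overall, the cross-section is a single solid region. Undo the 65° rotation: the query point maps to (4.557, 7.973) in the un-rotated model frame. The nearest boundary edge runs (4.89, 4.62)→(4.00, 5.51); distance from the point to it = 2.52 mm. The point is inside the cross-section and 2.52 mm from the nearest boundary — more than the 1 mm shell width (4 × 0.25), so it's in the infill interior.

infill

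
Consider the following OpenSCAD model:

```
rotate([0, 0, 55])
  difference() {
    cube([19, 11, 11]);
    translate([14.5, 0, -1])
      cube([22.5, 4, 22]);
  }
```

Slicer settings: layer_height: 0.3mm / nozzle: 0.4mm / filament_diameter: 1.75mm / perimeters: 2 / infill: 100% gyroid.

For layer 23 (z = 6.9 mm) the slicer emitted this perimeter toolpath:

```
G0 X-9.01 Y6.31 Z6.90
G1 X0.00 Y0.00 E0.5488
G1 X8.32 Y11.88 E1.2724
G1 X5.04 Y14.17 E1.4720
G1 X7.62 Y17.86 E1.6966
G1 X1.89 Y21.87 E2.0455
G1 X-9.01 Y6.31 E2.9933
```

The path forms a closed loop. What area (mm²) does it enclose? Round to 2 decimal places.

Apply the shoelace formula to the sequence of (X, Y) vertices; enclosed area = 190.96 mm².

190.96 mm²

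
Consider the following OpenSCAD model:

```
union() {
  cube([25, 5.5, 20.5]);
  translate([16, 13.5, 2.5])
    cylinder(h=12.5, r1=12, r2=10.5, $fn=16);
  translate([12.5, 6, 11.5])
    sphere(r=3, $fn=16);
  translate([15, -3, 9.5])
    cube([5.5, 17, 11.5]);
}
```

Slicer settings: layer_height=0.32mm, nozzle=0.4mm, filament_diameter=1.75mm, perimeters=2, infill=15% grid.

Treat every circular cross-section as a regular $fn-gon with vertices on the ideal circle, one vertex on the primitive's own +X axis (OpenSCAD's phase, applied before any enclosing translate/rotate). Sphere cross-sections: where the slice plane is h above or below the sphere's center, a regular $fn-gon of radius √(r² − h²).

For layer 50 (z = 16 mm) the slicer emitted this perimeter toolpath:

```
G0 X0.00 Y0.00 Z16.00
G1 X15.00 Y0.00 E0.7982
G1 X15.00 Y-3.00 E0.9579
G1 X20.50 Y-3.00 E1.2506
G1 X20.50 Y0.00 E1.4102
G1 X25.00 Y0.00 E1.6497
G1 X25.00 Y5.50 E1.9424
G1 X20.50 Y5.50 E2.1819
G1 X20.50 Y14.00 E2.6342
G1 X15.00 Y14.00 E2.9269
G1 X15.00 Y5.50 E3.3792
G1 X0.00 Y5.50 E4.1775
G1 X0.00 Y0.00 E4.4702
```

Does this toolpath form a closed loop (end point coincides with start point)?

yes

Start point (G0): (0.00, 0.00). End point (last G1): the path returns to the start — closed.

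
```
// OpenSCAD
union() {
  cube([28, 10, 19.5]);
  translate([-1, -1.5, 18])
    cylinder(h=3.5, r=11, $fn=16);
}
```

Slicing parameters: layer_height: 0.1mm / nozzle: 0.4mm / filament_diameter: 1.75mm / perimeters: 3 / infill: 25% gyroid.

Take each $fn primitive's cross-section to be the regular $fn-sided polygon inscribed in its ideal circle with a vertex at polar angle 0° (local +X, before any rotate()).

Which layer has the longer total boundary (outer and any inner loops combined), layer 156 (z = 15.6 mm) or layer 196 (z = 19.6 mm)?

layer 156 (z = 15.6 mm)

Layer 156 (z = 15.6): the cube is present — its section is the full 28×10 rectangle (perimeter 76.00 mm); the cylinder at (-1, -1.5) is not intersected at this z (z outside [18, 21.5]); Merging all regions: only the 28×10 cube is present, so the union is just that shape — boundary = 76.00 mm. So its perimeter = 76.00 mm. Layer 196 (z = 19.6): the cube is not intersected at this z (z outside [0, 19.5]); the cylinder at (-1, -1.5): section is a regular 16-gon, circumradius r=11 (perimeter = 2·16·11.000·sin(180°/16) = 68.67 mm); Merging all regions: only the r=11 cylinder at (-1, -1.5) is present, so the union is just that shape — boundary = 68.67 mm. So its perimeter = 68.67 mm. Layer 156 is larger (76.00 vs 68.67 mm).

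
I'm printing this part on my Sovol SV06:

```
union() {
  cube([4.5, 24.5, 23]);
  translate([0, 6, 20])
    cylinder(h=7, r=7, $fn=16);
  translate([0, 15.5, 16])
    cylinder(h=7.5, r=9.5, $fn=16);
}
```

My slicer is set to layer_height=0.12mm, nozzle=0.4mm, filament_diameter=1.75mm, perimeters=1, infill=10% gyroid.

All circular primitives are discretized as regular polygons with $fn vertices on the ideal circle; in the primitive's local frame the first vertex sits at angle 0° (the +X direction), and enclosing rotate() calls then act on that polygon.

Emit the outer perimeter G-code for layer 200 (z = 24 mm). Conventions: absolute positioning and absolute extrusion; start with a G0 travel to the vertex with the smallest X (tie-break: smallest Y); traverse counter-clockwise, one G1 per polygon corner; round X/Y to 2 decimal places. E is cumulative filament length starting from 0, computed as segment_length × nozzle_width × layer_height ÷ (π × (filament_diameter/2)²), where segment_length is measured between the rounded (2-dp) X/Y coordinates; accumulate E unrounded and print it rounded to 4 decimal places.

G0 X-7.00 Y6.00 Z24.00
G1 X-6.47 Y3.32 E0.0545
G1 X-4.95 Y1.05 E0.1090
G1 X-2.68 Y-0.47 E0.1636
G1 X0.00 Y-1.00 E0.2181
G1 X2.68 Y-0.47 E0.2726
G1 X4.95 Y1.05 E0.3271
G1 X6.47 Y3.32 E0.3816
G1 X7.00 Y6.00 E0.4361
G1 X6.47 Y8.68 E0.4907
G1 X4.95 Y10.95 E0.5452
G1 X2.68 Y12.47 E0.5997
G1 X0.00 Y13.00 E0.6542
G1 X-2.68 Y12.47 E0.7087
G1 X-4.95 Y10.95 E0.7633
G1 X-6.47 Y8.68 E0.8178
G1 X-7.00 Y6.00 E0.8723

At z = 24 mm: the cube is not intersected at this z (z outside [0, 23]); the cylinder at (0, 6): section is a regular 16-gon, circumradius r=7; the cylinder at (0, 15.5) does not reach this height (z outside [16, 23.5]); Taking the union: only the r=7 cylinder at (0, 6) is present, so the union is just that shape — 1 connected region. The outline is a single polygon with 16 vertices. Extrusion per mm of travel: 0.4 × 0.12 / (π × 0.875²) = 0.019956. Accumulating E over each segment gives final E = 0.8723.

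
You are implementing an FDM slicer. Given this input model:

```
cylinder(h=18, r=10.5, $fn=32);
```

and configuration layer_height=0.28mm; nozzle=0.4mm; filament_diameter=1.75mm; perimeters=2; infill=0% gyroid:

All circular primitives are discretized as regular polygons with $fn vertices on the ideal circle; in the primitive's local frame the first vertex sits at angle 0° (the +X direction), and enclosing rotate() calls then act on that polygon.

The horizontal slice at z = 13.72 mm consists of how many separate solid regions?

At z = 13.72 mm: the r=10.5 cylinder gives a regular 32-gon of circumradius 10.5 (constant along its height). The result has 1 disconnected region.

1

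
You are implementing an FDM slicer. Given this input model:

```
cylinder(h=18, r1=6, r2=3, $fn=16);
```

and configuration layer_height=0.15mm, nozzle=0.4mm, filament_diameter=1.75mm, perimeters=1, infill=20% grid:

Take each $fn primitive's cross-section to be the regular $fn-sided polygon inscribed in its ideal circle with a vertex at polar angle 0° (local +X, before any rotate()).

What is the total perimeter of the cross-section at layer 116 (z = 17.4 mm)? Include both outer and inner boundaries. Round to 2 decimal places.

At z = 17.4 mm: the cone: at t=0.967 of its height the radius interpolates to r₁+(r₂−r₁)t = 3.100, giving a regular 16-gon of that circumradius (perimeter = 2·16·3.100·sin(180°/16) = 19.35 mm). Overall, the cross-section is a single solid region. Total boundary length (outer) = 19.35 mm.

19.35 mm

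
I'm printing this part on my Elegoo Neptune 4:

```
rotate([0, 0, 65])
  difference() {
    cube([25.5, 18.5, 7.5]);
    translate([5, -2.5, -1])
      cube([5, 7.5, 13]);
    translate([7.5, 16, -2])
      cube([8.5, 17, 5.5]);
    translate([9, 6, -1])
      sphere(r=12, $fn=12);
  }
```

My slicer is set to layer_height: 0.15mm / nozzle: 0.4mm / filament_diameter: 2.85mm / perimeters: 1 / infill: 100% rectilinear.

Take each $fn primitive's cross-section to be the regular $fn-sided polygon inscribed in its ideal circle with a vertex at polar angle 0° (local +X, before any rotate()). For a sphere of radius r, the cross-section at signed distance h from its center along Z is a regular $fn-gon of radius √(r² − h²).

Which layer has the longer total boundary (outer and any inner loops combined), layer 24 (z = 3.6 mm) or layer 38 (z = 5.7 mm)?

layer 38 (z = 5.7 mm)

Layer 24 (z = 3.6): the cube (footprint 25.5×18.5) is included at this height (perimeter 88.00 mm); the cube at (5, -2.5) (footprint 5×7.5) is included at this height (perimeter 25.00 mm); the cube at (7.5, 16) is not intersected at this z (z outside [-2, 3.5]); the r=12 sphere at (9, 6) slices to a regular 12-gon of circumradius 11.083 (√(r²−h²) with h=4.6 from center) (perimeter = 2·12·11.083·sin(180°/12) = 68.85 mm); Subtracting the remaining from the first: starting from the 25.5×18.5 cube, the 5×7.5 cube at (5, -2.5) partially overlaps it — only the 25.00 mm² overlap (of its 37.50 mm²) is removed, clipping the outline; the r=12 sphere at (9, 6) partially overlaps it — only the 267.25 mm² overlap (of its 368.52 mm²) is removed, clipping the outline — boundary = 91.94 mm; (whole slice rotated 65° about Z — lengths, areas and connectivity unchanged). So its perimeter = 91.94 mm. Layer 38 (z = 5.7): the 25.5×18.5 cube contributes its full rectangle (perimeter 88.00 mm); the 5×7.5 cube at (5, -2.5) contributes its full rectangle (perimeter 25.00 mm); the cube at (7.5, 16) is absent (z outside [-2, 3.5]); the sphere at (9, 6): section is a regular 12-gon, circumradius = √(r²−h²) = √(12²−6.7²) = 9.955 (perimeter = 2·12·9.955·sin(180°/12) = 61.84 mm); Taking the first minus the rest: starting from the 25.5×18.5 cube, the 5×7.5 cube at (5, -2.5) partially overlaps it — only the 25.00 mm² overlap (of its 37.50 mm²) is removed, clipping the outline; the r=12 sphere at (9, 6) partially overlaps it — only the 229.31 mm² overlap (of its 297.33 mm²) is removed, clipping the outline — boundary = 102.41 mm; (rotated 65° about Z; rotation is an isometry so areas/perimeters/island counts are preserved). So its perimeter = 102.41 mm. Layer 38 is larger (102.41 vs 91.94 mm).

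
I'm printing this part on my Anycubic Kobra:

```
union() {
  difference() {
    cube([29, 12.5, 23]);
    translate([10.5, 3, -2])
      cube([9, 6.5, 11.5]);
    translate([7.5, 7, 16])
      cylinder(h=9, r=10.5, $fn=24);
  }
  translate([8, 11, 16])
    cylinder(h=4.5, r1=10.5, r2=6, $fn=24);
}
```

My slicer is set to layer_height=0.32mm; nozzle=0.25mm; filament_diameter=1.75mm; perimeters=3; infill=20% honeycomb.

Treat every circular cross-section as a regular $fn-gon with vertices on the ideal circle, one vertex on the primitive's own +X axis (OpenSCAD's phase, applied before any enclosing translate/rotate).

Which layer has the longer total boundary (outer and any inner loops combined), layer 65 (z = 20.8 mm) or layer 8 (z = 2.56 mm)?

Layer 65 (z = 20.8): the cube (footprint 29×12.5) is included at this height (perimeter 83.00 mm); the cube at (10.5, 3) is not intersected at this z (z outside [-2, 9.5]); the r=10.5 cylinder at (7.5, 7) contributes a regular 24-gon of circumradius 10.5 (perimeter = 2·24·10.500·sin(180°/24) = 65.79 mm); Subtracting the remaining from the first: starting from the 29×12.5 cube, the r=10.5 cylinder at (7.5, 7) partially overlaps it — only the 215.55 mm² overlap (of its 342.42 mm²) is removed, clipping the outline — boundary = 52.33 mm; the cone at (8, 11) is not intersected at this z (z outside [16, 20.5]); Taking the union: only the result so far is present, so the union is just that shape — boundary = 52.33 mm. So its perimeter = 52.33 mm. Layer 8 (z = 2.56): the 29×12.5 cube contributes its full rectangle (perimeter 83.00 mm); the cube at (10.5, 3) (footprint 9×6.5) is included at this height (perimeter 31.00 mm); the cylinder at (7.5, 7) is not intersected at this z (z outside [16, 25]); After the difference (first − rest): starting from the 29×12.5 cube, the 9×6.5 cube at (10.5, 3) lies wholly inside it (removes its full 58.50 mm² and its 31.00 mm outline becomes a hole wall) — boundary (outer + 1 inner loop) = 114.00 mm; the cone at (8, 11) does not reach this height (z outside [16, 20.5]); Taking the union: only the result so far is present, so the union is just that shape — boundary (outer + 1 inner loop) = 114.00 mm. So its perimeter = 114.00 mm. Layer 8 is larger (114.00 vs 52.33 mm).

layer 8 (z = 2.56 mm)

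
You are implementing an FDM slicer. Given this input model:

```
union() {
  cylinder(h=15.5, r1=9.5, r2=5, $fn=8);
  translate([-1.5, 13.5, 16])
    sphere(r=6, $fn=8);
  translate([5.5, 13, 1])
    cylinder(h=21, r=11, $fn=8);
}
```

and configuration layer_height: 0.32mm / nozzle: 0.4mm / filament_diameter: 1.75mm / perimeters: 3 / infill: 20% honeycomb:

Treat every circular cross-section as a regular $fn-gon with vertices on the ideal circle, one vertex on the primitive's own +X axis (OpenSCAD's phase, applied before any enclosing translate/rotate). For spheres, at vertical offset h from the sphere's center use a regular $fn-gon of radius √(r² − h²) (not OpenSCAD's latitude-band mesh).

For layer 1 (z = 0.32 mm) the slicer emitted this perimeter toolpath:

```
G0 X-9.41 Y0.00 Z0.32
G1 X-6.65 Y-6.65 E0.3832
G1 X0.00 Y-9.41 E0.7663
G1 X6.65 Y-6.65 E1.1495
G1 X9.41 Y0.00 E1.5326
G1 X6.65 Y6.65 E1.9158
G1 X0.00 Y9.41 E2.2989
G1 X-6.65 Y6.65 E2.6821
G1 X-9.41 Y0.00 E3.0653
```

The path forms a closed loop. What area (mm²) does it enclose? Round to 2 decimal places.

250.31 mm²

Apply the shoelace formula to the sequence of (X, Y) vertices; enclosed area = 250.31 mm².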